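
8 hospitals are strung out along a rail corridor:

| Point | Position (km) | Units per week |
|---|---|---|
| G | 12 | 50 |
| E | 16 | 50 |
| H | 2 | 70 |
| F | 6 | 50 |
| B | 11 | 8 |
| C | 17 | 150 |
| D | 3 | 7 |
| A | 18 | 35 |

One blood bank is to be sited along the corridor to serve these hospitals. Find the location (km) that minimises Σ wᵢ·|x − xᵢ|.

x = 16

For a sum of weighted absolute distances on a line, the optimum is the weighted median (not the mean). Total weight W = 420; half-weight = 210.
Sort by position and accumulate weight:
  km 2 (H, w=70) → cum 70
  km 3 (D, w=7) → cum 77
  km 6 (F, w=50) → cum 127
  km 11 (B, w=8) → cum 135
  km 12 (G, w=50) → cum 185
  km 16 (E, w=50) → cum 235  ≥ 210 → median here
  km 17 (C, w=150) → cum 385
  km 18 (A, w=35) → cum 420
Optimal location: km 16.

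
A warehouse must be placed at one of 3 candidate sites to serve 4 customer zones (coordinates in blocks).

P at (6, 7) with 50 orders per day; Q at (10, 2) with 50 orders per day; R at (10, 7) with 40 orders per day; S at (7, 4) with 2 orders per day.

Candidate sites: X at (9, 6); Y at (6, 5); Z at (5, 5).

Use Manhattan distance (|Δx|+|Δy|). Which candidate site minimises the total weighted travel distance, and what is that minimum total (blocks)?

Total weighted distance at each candidate:
  X (9, 6): total = 538
  Y (6, 5): total = 694
  Z (5, 5): total = 836
Minimum is at X with total 538 blocks.

X, total 538 blocks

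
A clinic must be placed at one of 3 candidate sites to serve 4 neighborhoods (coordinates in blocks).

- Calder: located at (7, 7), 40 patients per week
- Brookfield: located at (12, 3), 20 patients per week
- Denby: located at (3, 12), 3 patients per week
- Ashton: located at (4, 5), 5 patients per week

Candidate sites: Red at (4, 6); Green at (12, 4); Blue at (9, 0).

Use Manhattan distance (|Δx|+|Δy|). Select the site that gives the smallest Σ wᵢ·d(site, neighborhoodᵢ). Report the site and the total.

Red, total 406 blocks

Total weighted distance at each candidate:
  Red (4, 6): total = 406
  Green (12, 4): total = 436
  Blue (9, 0): total = 584
Minimum is at Red with total 406 blocks.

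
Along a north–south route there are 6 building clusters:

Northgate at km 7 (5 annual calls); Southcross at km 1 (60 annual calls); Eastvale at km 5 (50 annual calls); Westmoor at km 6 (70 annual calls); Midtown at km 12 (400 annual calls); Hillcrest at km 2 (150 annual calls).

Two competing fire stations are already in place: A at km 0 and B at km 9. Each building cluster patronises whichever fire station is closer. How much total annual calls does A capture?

The indifferent point is the midpoint (0+9)/2 = 4.5; building clusters left of it (closer to A at 0) go to A, those right go to B.
  Southcross at 1 (w=60) → A
  Hillcrest at 2 (w=150) → A
  Eastvale at 5 (w=50) → B
  Westmoor at 6 (w=70) → B
  Northgate at 7 (w=5) → B
  Midtown at 12 (w=400) → B
A captures 210; B captures 525.

210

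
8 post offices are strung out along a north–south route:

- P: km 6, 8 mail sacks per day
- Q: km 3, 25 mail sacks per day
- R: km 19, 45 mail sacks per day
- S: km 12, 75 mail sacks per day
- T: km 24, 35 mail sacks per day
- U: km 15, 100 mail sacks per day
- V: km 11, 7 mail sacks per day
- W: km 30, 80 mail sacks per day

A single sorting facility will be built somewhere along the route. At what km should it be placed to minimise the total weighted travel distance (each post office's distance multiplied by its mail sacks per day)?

For a sum of weighted absolute distances on a line, the optimum is the weighted median (not the mean). Total weight W = 375; half-weight = 187.5.
Sort by position and accumulate weight:
  km 3 (Q, w=25) → cum 25
  km 6 (P, w=8) → cum 33
  km 11 (V, w=7) → cum 40
  km 12 (S, w=75) → cum 115
  km 15 (U, w=100) → cum 215  ≥ 187.5 → median here
  km 19 (R, w=45) → cum 260
  km 24 (T, w=35) → cum 295
  km 30 (W, w=80) → cum 375
Optimal location: km 15.

x = 15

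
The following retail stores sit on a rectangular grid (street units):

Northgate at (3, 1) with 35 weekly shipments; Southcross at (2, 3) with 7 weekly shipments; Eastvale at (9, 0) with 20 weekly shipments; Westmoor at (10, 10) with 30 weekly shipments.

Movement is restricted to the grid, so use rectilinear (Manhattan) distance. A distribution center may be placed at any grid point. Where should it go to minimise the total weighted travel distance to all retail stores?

(9, 1)

Manhattan distance separates: Σwᵢ(|x−xᵢ|+|y−yᵢ|) = Σwᵢ|x−xᵢ| + Σwᵢ|y−yᵢ|, so x and y are optimised independently as 1-D weighted medians.
Total weight W = 92; half = 46.
x-coordinate, sorted with cumulative weight:
  x=2 (Southcross, w=7) cum 7
  x=3 (Northgate, w=35) cum 42
  x=9 (Eastvale, w=20) cum 62  ← median
  x=10 (Westmoor, w=30) cum 92
⇒ x* = 9
y-coordinate, sorted with cumulative weight:
  y=0 (Eastvale, w=20) cum 20
  y=1 (Northgate, w=35) cum 55  ← median
  y=3 (Southcross, w=7) cum 62
  y=10 (Westmoor, w=30) cum 92
⇒ y* = 1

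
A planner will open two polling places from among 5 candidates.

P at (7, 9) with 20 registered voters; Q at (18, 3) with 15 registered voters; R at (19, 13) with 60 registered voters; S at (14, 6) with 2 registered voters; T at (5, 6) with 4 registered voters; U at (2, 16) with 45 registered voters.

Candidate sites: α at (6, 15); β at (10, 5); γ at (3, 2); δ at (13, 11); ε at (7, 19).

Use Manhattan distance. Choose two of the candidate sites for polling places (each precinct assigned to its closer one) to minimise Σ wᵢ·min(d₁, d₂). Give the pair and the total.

Evaluate every pair (each demand assigned to the nearer of the two):
  {α, δ}: total = 1092
  {δ, ε}: total = 1259
  {α, β}: total = 1449
  {β, δ}: total = 1524
  {γ, δ}: total = 1546
  {α, γ}: total = 1559
  {α, ε}: total = 1699
  {β, ε}: total = 1704
  {γ, ε}: total = 1934
  {β, γ}: total = 2019
Best pair: {α, δ} with total 1092.

{α, δ}, total 1092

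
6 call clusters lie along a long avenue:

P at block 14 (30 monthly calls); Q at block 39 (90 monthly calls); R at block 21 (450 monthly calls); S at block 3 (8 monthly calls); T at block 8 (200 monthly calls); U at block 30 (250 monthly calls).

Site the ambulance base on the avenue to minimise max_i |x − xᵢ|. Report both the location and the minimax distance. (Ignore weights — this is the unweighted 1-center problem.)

location 21, max distance 18

The 1-center on a line is the midpoint of the two extreme points: leftmost at 3, rightmost at 39.
Optimal location = (3 + 39)/2 = 21; maximum distance = (39 − 3)/2 = 18.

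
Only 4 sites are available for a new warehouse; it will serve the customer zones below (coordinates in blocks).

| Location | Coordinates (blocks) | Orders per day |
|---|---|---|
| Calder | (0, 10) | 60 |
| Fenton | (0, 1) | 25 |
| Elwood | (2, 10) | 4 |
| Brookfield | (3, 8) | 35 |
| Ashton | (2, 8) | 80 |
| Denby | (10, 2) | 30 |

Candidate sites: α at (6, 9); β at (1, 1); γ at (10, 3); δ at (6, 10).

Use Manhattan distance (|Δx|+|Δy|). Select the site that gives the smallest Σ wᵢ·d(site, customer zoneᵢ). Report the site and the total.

α, total 1660 blocks

Total weighted distance at each candidate:
  α (6, 9): total = 1660
  β (1, 1): total = 1920
  γ (10, 3): total = 2870
  δ (6, 10): total = 1766
Minimum is at α with total 1660 blocks.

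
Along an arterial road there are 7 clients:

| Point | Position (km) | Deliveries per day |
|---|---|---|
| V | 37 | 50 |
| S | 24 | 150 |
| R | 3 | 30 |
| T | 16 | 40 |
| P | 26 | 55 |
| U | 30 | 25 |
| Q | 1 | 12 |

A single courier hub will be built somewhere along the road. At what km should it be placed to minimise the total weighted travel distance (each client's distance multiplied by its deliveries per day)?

x = 24

For a sum of weighted absolute distances on a line, the optimum is the weighted median (not the mean). Total weight W = 362; half-weight = 181.
Sort by position and accumulate weight:
  km 1 (Q, w=12) → cum 12
  km 3 (R, w=30) → cum 42
  km 16 (T, w=40) → cum 82
  km 24 (S, w=150) → cum 232  ≥ 181 → median here
  km 26 (P, w=55) → cum 287
  km 30 (U, w=25) → cum 312
  km 37 (V, w=50) → cum 362
Optimal location: km 24.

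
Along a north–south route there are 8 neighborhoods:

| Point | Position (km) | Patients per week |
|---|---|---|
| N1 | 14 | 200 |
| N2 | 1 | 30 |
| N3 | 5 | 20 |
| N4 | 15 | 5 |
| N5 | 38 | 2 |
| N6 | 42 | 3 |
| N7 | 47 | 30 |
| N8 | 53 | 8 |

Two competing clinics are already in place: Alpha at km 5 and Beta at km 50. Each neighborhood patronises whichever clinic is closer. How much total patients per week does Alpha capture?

The indifferent point is the midpoint (5+50)/2 = 27.5; neighborhoods left of it (closer to Alpha at 5) go to Alpha, those right go to Beta.
  N2 at 1 (w=30) → Alpha
  N3 at 5 (w=20) → Alpha
  N1 at 14 (w=200) → Alpha
  N4 at 15 (w=5) → Alpha
  N5 at 38 (w=2) → Beta
  N6 at 42 (w=3) → Beta
  N7 at 47 (w=30) → Beta
  N8 at 53 (w=8) → Beta
Alpha captures 255; Beta captures 43.

255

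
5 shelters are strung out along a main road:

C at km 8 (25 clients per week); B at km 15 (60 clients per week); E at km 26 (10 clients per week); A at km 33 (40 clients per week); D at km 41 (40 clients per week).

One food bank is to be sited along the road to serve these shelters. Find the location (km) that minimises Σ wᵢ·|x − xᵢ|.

x = 26

For a sum of weighted absolute distances on a line, the optimum is the weighted median (not the mean). Total weight W = 175; half-weight = 87.5.
Sort by position and accumulate weight:
  km 8 (C, w=25) → cum 25
  km 15 (B, w=60) → cum 85
  km 26 (E, w=10) → cum 95  ≥ 87.5 → median here
  km 33 (A, w=40) → cum 135
  km 41 (D, w=40) → cum 175
Optimal location: km 26.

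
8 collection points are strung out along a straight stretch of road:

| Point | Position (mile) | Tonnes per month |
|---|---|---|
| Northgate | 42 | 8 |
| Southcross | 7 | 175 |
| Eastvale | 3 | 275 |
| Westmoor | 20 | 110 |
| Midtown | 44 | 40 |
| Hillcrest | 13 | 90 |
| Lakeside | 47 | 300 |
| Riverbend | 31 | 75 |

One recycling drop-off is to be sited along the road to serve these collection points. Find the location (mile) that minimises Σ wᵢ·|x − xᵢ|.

For a sum of weighted absolute distances on a line, the optimum is the weighted median (not the mean). Total weight W = 1073; half-weight = 536.5.
Sort by position and accumulate weight:
  mile 3 (Eastvale, w=275) → cum 275
  mile 7 (Southcross, w=175) → cum 450
  mile 13 (Hillcrest, w=90) → cum 540  ≥ 536.5 → median here
  mile 20 (Westmoor, w=110) → cum 650
  mile 31 (Riverbend, w=75) → cum 725
  mile 42 (Northgate, w=8) → cum 733
  mile 44 (Midtown, w=40) → cum 773
  mile 47 (Lakeside, w=300) → cum 1073
Optimal location: mile 13.

x = 13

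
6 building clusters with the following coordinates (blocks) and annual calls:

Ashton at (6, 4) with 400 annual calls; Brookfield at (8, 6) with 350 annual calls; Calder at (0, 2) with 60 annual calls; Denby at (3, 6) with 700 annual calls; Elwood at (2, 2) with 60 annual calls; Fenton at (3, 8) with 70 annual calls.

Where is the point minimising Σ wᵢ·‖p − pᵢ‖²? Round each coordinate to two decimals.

The minimiser of Σwᵢ‖p−pᵢ‖² is the weighted centroid p* = (Σwᵢpᵢ)/(Σwᵢ).
Σwᵢ = 1640.
Σwᵢxᵢ = 400·6 + 350·8 + 60·0 + 700·3 + 60·2 + 70·3 = 7630.
Σwᵢyᵢ = 400·4 + 350·6 + 60·2 + 700·6 + 60·2 + 70·8 = 8700.
x* = 7630/1640 = 4.65, y* = 8700/1640 = 5.30.

(4.65, 5.30)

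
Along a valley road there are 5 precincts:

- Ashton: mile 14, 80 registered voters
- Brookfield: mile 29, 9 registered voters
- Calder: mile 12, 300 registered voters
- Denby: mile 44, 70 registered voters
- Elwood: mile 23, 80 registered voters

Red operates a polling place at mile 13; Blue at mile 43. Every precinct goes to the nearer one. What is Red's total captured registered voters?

460

The indifferent point is the midpoint (13+43)/2 = 28; precincts left of it (closer to Red at 13) go to Red, those right go to Blue.
  Calder at 12 (w=300) → Red
  Ashton at 14 (w=80) → Red
  Elwood at 23 (w=80) → Red
  Brookfield at 29 (w=9) → Blue
  Denby at 44 (w=70) → Blue
Red captures 460; Blue captures 79.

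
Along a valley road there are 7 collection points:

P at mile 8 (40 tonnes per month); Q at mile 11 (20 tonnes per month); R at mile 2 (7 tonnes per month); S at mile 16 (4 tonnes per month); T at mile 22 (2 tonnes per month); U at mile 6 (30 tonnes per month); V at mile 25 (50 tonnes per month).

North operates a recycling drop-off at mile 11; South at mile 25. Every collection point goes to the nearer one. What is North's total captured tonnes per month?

The indifferent point is the midpoint (11+25)/2 = 18; collection points left of it (closer to North at 11) go to North, those right go to South.
  R at 2 (w=7) → North
  U at 6 (w=30) → North
  P at 8 (w=40) → North
  Q at 11 (w=20) → North
  S at 16 (w=4) → North
  T at 22 (w=2) → South
  V at 25 (w=50) → South
North captures 101; South captures 52.

101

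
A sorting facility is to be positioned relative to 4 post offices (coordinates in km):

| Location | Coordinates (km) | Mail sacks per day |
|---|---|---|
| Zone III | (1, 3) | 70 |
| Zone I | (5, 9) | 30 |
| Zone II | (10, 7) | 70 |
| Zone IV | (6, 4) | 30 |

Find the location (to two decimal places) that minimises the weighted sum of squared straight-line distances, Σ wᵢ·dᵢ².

(5.50, 5.45)

The minimiser of Σwᵢ‖p−pᵢ‖² is the weighted centroid p* = (Σwᵢpᵢ)/(Σwᵢ).
Σwᵢ = 200.
Σwᵢxᵢ = 70·1 + 30·5 + 70·10 + 30·6 = 1100.
Σwᵢyᵢ = 70·3 + 30·9 + 70·7 + 30·4 = 1090.
x* = 1100/200 = 5.50, y* = 1090/200 = 5.45.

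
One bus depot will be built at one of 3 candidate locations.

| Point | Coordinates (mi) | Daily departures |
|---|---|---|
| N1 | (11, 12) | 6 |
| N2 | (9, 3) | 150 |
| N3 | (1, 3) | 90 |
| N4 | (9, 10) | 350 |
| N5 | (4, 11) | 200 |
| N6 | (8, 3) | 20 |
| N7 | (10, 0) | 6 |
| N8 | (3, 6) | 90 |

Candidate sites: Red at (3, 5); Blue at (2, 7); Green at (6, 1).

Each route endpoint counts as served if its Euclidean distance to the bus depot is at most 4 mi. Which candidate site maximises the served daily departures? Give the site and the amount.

Red, covering 180

Coverage radius r = 4 mi; a point is covered iff (Δx)²+(Δy)² ≤ 4² = 16.
  Red (3, 5): covers {N3, N8} → 180
  Blue (2, 7): covers {N8} → 90
  Green (6, 1): covers {N2, N6} → 170
Maximum coverage at Red: 180 daily departures.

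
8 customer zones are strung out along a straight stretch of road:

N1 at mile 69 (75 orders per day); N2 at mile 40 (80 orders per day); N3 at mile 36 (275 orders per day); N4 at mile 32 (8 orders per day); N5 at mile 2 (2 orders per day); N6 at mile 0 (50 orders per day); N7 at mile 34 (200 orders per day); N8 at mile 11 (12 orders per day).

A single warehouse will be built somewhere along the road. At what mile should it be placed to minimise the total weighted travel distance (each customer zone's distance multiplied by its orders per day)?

x = 36

For a sum of weighted absolute distances on a line, the optimum is the weighted median (not the mean). Total weight W = 702; half-weight = 351.
Sort by position and accumulate weight:
  mile 0 (N6, w=50) → cum 50
  mile 2 (N5, w=2) → cum 52
  mile 11 (N8, w=12) → cum 64
  mile 32 (N4, w=8) → cum 72
  mile 34 (N7, w=200) → cum 272
  mile 36 (N3, w=275) → cum 547  ≥ 351 → median here
  mile 40 (N2, w=80) → cum 627
  mile 69 (N1, w=75) → cum 702
Optimal location: mile 36.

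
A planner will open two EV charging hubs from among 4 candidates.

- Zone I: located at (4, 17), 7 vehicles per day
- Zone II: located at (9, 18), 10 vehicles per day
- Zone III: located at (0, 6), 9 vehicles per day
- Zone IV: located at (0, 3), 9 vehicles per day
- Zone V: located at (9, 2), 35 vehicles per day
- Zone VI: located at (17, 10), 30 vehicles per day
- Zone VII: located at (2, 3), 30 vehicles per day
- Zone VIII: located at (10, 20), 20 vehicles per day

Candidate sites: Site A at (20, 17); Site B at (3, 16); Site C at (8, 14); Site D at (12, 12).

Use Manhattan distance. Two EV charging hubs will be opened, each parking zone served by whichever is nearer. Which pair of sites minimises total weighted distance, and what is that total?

Evaluate every pair (each demand assigned to the nearer of the two):
  {Site B, Site D}: total = 1640
  {Site C, Site D}: total = 1749
  {Site B, Site C}: total = 1750
  {Site A, Site C}: total = 1839
  {Site A, Site D}: total = 1967
  {Site A, Site B}: total = 1995
Best pair: {Site B, Site D} with total 1640.

{Site B, Site D}, total 1640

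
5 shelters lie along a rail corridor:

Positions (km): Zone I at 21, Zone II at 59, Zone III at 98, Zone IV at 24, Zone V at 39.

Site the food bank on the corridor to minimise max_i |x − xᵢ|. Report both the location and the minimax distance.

location 59.5, max distance 38.5

The 1-center on a line is the midpoint of the two extreme points: leftmost at 21, rightmost at 98.
Optimal location = (21 + 98)/2 = 59.5; maximum distance = (98 − 21)/2 = 38.5.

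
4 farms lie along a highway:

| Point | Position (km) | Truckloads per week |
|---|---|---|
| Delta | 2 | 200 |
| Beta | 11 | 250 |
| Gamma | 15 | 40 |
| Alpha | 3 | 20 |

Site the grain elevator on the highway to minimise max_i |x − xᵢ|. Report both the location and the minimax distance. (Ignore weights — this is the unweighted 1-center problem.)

The 1-center on a line is the midpoint of the two extreme points: leftmost at 2, rightmost at 15.
Optimal location = (2 + 15)/2 = 8.5; maximum distance = (15 − 2)/2 = 6.5.

location 8.5, max distance 6.5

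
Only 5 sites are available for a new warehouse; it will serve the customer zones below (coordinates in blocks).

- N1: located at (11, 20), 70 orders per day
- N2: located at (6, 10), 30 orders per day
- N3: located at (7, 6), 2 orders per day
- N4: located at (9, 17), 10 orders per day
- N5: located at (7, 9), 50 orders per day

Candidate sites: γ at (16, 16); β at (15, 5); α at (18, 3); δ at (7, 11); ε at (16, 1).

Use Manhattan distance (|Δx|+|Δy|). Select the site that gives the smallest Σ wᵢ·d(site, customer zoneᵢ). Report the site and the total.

Total weighted distance at each candidate:
  γ (16, 16): total = 2028
  β (15, 5): total = 2548
  α (18, 3): total = 3358
  δ (7, 11): total = 1160
  ε (16, 1): total = 3358
Minimum is at δ with total 1160 blocks.

δ, total 1160 blocks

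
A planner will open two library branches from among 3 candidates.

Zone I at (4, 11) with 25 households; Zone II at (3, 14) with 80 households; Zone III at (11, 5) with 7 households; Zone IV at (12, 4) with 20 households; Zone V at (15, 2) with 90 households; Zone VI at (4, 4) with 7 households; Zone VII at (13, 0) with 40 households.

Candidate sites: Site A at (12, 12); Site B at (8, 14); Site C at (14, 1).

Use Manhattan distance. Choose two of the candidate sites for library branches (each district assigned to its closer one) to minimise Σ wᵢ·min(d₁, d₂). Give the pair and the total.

{Site B, Site C}, total 1075

Evaluate every pair (each demand assigned to the nearer of the two):
  {Site B, Site C}: total = 1075
  {Site A, Site C}: total = 1605
  {Site A, Site B}: total = 2579
Best pair: {Site B, Site C} with total 1075.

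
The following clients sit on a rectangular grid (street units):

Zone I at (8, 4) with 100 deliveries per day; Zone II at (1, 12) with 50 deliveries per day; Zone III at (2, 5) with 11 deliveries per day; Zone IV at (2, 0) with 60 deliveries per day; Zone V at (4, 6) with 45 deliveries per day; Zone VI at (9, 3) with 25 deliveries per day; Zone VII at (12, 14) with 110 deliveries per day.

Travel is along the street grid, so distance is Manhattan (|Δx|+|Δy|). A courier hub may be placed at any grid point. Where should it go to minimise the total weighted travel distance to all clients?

(8, 6)

Manhattan distance separates: Σwᵢ(|x−xᵢ|+|y−yᵢ|) = Σwᵢ|x−xᵢ| + Σwᵢ|y−yᵢ|, so x and y are optimised independently as 1-D weighted medians.
Total weight W = 401; half = 200.5.
x-coordinate, sorted with cumulative weight:
  x=1 (Zone II, w=50) cum 50
  x=2 (Zone III, w=11) cum 61
  x=2 (Zone IV, w=60) cum 121
  x=4 (Zone V, w=45) cum 166
  x=8 (Zone I, w=100) cum 266  ← median
  x=9 (Zone VI, w=25) cum 291
  x=12 (Zone VII, w=110) cum 401
⇒ x* = 8
y-coordinate, sorted with cumulative weight:
  y=0 (Zone IV, w=60) cum 60
  y=3 (Zone VI, w=25) cum 85
  y=4 (Zone I, w=100) cum 185
  y=5 (Zone III, w=11) cum 196
  y=6 (Zone V, w=45) cum 241  ← median
  y=12 (Zone II, w=50) cum 291
  y=14 (Zone VII, w=110) cum 401
⇒ y* = 6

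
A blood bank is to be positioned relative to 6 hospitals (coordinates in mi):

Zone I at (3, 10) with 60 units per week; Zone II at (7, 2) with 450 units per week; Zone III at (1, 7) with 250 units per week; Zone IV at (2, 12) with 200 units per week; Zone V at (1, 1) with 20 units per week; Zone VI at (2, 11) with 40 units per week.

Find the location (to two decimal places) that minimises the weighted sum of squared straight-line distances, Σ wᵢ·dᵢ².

(4.00, 5.99)

The minimiser of Σwᵢ‖p−pᵢ‖² is the weighted centroid p* = (Σwᵢpᵢ)/(Σwᵢ).
Σwᵢ = 1020.
Σwᵢxᵢ = 60·3 + 450·7 + 250·1 + 200·2 + 20·1 + 40·2 = 4080.
Σwᵢyᵢ = 60·10 + 450·2 + 250·7 + 200·12 + 20·1 + 40·11 = 6110.
x* = 4080/1020 = 4.00, y* = 6110/1020 = 5.99.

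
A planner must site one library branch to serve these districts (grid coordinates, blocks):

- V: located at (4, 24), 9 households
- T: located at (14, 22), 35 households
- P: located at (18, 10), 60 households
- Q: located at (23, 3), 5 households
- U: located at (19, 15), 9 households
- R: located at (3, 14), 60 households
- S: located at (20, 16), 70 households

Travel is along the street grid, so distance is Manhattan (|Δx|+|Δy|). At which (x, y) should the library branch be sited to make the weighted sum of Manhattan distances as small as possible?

Manhattan distance separates: Σwᵢ(|x−xᵢ|+|y−yᵢ|) = Σwᵢ|x−xᵢ| + Σwᵢ|y−yᵢ|, so x and y are optimised independently as 1-D weighted medians.
Total weight W = 248; half = 124.
x-coordinate, sorted with cumulative weight:
  x=3 (R, w=60) cum 60
  x=4 (V, w=9) cum 69
  x=14 (T, w=35) cum 104
  x=18 (P, w=60) cum 164  ← median
  x=19 (U, w=9) cum 173
  x=20 (S, w=70) cum 243
  x=23 (Q, w=5) cum 248
⇒ x* = 18
y-coordinate, sorted with cumulative weight:
  y=3 (Q, w=5) cum 5
  y=10 (P, w=60) cum 65
  y=14 (R, w=60) cum 125  ← median
  y=15 (U, w=9) cum 134
  y=16 (S, w=70) cum 204
  y=22 (T, w=35) cum 239
  y=24 (V, w=9) cum 248
⇒ y* = 14

(18, 14)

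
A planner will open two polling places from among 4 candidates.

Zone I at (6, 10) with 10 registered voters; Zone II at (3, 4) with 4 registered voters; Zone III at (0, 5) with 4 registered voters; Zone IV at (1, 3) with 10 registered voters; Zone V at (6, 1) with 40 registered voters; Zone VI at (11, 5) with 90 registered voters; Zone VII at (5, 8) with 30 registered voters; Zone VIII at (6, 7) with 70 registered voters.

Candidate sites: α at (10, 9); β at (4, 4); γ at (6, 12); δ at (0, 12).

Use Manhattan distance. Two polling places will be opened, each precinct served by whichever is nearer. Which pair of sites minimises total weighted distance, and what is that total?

Evaluate every pair (each demand assigned to the nearer of the two):
  {α, β}: total = 1264
  {β, γ}: total = 1504
  {β, δ}: total = 1564
  {α, γ}: total = 1646
  {α, δ}: total = 1752
  {γ, δ}: total = 2212
Best pair: {α, β} with total 1264.

{α, β}, total 1264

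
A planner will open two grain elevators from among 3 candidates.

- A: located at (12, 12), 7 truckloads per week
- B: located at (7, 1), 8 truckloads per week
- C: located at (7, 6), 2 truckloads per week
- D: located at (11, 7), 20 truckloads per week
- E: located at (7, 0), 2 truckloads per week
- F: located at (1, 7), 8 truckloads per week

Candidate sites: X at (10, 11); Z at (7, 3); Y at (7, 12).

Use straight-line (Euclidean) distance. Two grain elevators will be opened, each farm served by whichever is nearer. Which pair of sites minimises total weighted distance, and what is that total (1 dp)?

{X, Z}, total 183.8

Evaluate every pair (each demand assigned to the nearer of the two):
  {X, Z}: total = 183.8
  {Z, Y}: total = 233.8
  {X, Y}: total = 278.6
Best pair: {X, Z} with total 183.8.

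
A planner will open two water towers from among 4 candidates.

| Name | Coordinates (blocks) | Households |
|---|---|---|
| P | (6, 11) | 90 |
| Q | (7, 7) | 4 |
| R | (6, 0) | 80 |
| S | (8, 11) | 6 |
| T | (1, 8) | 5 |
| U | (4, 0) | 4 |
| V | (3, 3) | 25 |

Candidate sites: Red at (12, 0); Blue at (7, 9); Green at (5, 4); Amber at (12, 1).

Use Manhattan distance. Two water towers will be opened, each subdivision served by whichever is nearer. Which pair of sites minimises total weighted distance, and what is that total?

{Blue, Green}, total 826

Evaluate every pair (each demand assigned to the nearer of the two):
  {Blue, Green}: total = 826
  {Red, Blue}: total = 1093
  {Blue, Amber}: total = 1177
  {Red, Green}: total = 1335
  {Green, Amber}: total = 1335
  {Red, Amber}: total = 2445
Best pair: {Blue, Green} with total 826.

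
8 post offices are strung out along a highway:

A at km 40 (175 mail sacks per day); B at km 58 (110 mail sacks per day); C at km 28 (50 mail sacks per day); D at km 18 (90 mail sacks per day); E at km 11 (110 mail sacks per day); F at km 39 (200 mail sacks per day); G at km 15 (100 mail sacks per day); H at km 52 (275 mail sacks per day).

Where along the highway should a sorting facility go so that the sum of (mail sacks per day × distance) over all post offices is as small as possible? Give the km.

x = 40

For a sum of weighted absolute distances on a line, the optimum is the weighted median (not the mean). Total weight W = 1110; half-weight = 555.
Sort by position and accumulate weight:
  km 11 (E, w=110) → cum 110
  km 15 (G, w=100) → cum 210
  km 18 (D, w=90) → cum 300
  km 28 (C, w=50) → cum 350
  km 39 (F, w=200) → cum 550
  km 40 (A, w=175) → cum 725  ≥ 555 → median here
  km 52 (H, w=275) → cum 1000
  km 58 (B, w=110) → cum 1110
Optimal location: km 40.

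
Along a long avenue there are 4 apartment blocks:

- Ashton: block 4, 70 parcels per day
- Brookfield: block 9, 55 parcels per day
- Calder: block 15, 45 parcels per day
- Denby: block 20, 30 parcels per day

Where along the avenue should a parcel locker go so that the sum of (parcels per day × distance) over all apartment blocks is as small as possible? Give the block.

x = 9

For a sum of weighted absolute distances on a line, the optimum is the weighted median (not the mean). Total weight W = 200; half-weight = 100.
Sort by position and accumulate weight:
  block 4 (Ashton, w=70) → cum 70
  block 9 (Brookfield, w=55) → cum 125  ≥ 100 → median here
  block 15 (Calder, w=45) → cum 170
  block 20 (Denby, w=30) → cum 200
Optimal location: block 9.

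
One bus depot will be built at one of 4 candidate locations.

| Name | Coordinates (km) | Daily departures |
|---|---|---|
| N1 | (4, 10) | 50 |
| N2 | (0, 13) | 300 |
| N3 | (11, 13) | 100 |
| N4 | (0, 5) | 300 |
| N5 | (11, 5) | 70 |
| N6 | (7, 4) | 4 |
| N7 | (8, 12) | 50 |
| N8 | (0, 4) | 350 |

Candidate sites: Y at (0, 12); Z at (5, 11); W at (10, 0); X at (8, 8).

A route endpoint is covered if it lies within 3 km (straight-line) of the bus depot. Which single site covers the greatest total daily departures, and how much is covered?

Coverage radius r = 3 km; a point is covered iff (Δx)²+(Δy)² ≤ 3² = 9.
  Y (0, 12): covers {N2} → 300
  Z (5, 11): covers {N1} → 50
  W (10, 0): covers {none} → 0
  X (8, 8): covers {none} → 0
Maximum coverage at Y: 300 daily departures.

Y, covering 300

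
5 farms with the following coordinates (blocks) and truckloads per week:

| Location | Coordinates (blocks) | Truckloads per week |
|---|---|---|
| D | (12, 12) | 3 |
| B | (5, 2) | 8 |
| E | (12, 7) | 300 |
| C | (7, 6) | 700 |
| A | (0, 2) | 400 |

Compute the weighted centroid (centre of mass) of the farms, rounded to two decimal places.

The minimiser of Σwᵢ‖p−pᵢ‖² is the weighted centroid p* = (Σwᵢpᵢ)/(Σwᵢ).
Σwᵢ = 1411.
Σwᵢxᵢ = 3·12 + 8·5 + 300·12 + 700·7 + 400·0 = 8576.
Σwᵢyᵢ = 3·12 + 8·2 + 300·7 + 700·6 + 400·2 = 7152.
x* = 8576/1411 = 6.08, y* = 7152/1411 = 5.07.

(6.08, 5.07)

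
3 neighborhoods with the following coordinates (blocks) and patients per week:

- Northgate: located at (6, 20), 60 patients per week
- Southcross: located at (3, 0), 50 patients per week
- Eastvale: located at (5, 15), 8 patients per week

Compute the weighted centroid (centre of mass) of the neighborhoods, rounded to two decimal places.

(4.66, 11.19)

The minimiser of Σwᵢ‖p−pᵢ‖² is the weighted centroid p* = (Σwᵢpᵢ)/(Σwᵢ).
Σwᵢ = 118.
Σwᵢxᵢ = 60·6 + 50·3 + 8·5 = 550.
Σwᵢyᵢ = 60·20 + 50·0 + 8·15 = 1320.
x* = 550/118 = 4.66, y* = 1320/118 = 11.19.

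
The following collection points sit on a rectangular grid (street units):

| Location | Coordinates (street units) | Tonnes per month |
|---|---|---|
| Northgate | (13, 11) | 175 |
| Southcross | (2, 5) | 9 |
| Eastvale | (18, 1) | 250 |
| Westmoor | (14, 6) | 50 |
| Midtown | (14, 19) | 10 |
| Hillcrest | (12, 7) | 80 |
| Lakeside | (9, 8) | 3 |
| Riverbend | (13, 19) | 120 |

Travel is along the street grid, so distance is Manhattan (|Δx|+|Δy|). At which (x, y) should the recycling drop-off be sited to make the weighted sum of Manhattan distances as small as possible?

Manhattan distance separates: Σwᵢ(|x−xᵢ|+|y−yᵢ|) = Σwᵢ|x−xᵢ| + Σwᵢ|y−yᵢ|, so x and y are optimised independently as 1-D weighted medians.
Total weight W = 697; half = 348.5.
x-coordinate, sorted with cumulative weight:
  x=2 (Southcross, w=9) cum 9
  x=9 (Lakeside, w=3) cum 12
  x=12 (Hillcrest, w=80) cum 92
  x=13 (Northgate, w=175) cum 267
  x=13 (Riverbend, w=120) cum 387  ← median
  x=14 (Westmoor, w=50) cum 437
  x=14 (Midtown, w=10) cum 447
  x=18 (Eastvale, w=250) cum 697
⇒ x* = 13
y-coordinate, sorted with cumulative weight:
  y=1 (Eastvale, w=250) cum 250
  y=5 (Southcross, w=9) cum 259
  y=6 (Westmoor, w=50) cum 309
  y=7 (Hillcrest, w=80) cum 389  ← median
  y=8 (Lakeside, w=3) cum 392
  y=11 (Northgate, w=175) cum 567
  y=19 (Midtown, w=10) cum 577
  y=19 (Riverbend, w=120) cum 697
⇒ y* = 7

(13, 7)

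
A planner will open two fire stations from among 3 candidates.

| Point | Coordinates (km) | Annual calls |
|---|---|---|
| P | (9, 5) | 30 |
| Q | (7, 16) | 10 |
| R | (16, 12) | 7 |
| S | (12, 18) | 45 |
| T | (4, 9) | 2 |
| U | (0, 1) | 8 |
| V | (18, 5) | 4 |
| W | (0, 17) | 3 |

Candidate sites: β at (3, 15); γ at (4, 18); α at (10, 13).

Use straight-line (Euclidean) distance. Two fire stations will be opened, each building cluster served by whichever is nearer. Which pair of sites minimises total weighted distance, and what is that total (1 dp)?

{β, α}, total 750.8

Evaluate every pair (each demand assigned to the nearer of the two):
  {β, α}: total = 750.8
  {γ, α}: total = 759.8
  {β, γ}: total = 1048.9
Best pair: {β, α} with total 750.8.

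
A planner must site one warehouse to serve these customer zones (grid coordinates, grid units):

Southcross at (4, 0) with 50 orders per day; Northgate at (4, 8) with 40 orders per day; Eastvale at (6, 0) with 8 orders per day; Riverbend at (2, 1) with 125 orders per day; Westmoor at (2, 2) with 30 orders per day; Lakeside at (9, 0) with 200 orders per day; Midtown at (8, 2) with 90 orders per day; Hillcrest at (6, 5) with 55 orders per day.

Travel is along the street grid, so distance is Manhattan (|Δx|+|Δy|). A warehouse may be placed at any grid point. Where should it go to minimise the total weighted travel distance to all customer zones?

(6, 1)

Manhattan distance separates: Σwᵢ(|x−xᵢ|+|y−yᵢ|) = Σwᵢ|x−xᵢ| + Σwᵢ|y−yᵢ|, so x and y are optimised independently as 1-D weighted medians.
Total weight W = 598; half = 299.
x-coordinate, sorted with cumulative weight:
  x=2 (Riverbend, w=125) cum 125
  x=2 (Westmoor, w=30) cum 155
  x=4 (Southcross, w=50) cum 205
  x=4 (Northgate, w=40) cum 245
  x=6 (Eastvale, w=8) cum 253
  x=6 (Hillcrest, w=55) cum 308  ← median
  x=8 (Midtown, w=90) cum 398
  x=9 (Lakeside, w=200) cum 598
⇒ x* = 6
y-coordinate, sorted with cumulative weight:
  y=0 (Southcross, w=50) cum 50
  y=0 (Eastvale, w=8) cum 58
  y=0 (Lakeside, w=200) cum 258
  y=1 (Riverbend, w=125) cum 383  ← median
  y=2 (Westmoor, w=30) cum 413
  y=2 (Midtown, w=90) cum 503
  y=5 (Hillcrest, w=55) cum 558
  y=8 (Northgate, w=40) cum 598
⇒ y* = 1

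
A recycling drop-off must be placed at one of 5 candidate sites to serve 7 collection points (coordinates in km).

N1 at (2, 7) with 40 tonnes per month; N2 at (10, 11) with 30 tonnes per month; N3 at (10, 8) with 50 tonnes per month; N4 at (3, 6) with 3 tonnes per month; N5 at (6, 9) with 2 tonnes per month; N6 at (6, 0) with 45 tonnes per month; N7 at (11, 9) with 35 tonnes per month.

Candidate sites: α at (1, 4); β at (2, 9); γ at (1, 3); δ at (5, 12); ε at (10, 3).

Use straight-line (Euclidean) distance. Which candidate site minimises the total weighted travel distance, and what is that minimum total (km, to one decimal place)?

Total weighted distance at each candidate:
  α (1, 4): total = 1663.1
  β (2, 9): total = 1506.2
  γ (1, 3): total = 1738.0
  δ (5, 12): total = 1508.3
  ε (10, 3): total = 1322.9
Minimum is at ε with total 1322.9 km.

ε, total 1322.9 km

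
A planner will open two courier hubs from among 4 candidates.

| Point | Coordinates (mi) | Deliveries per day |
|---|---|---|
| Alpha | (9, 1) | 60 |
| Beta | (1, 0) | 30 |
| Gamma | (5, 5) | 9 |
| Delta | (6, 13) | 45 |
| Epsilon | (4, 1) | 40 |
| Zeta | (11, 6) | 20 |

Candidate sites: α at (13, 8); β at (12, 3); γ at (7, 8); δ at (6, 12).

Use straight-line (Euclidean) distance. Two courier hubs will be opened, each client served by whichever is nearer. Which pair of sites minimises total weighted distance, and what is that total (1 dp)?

{β, δ}, total 1060.1

Evaluate every pair (each demand assigned to the nearer of the two):
  {β, δ}: total = 1060.1
  {β, γ}: total = 1146.1
  {γ, δ}: total = 1208.3
  {α, γ}: total = 1359.9
  {α, β}: total = 1397.4
  {α, δ}: total = 1486.2
Best pair: {β, δ} with total 1060.1.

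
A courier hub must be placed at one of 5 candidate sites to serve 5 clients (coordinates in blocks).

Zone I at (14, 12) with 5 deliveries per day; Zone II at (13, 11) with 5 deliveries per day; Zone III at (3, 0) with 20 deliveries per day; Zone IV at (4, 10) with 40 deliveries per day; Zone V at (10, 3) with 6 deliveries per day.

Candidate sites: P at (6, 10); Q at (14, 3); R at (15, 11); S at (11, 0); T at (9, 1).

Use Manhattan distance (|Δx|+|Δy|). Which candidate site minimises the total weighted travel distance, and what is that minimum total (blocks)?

Total weighted distance at each candidate:
  P (6, 10): total = 496
  Q (14, 3): total = 1074
  R (15, 11): total = 1038
  S (11, 0): total = 1004
  T (9, 1): total = 868
Minimum is at P with total 496 blocks.

P, total 496 blocks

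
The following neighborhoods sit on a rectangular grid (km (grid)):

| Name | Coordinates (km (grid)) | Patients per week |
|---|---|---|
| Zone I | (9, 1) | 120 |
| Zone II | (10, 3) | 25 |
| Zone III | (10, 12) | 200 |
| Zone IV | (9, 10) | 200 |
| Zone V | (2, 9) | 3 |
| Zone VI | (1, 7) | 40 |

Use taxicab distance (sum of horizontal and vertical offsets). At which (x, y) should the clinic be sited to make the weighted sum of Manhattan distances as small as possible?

Manhattan distance separates: Σwᵢ(|x−xᵢ|+|y−yᵢ|) = Σwᵢ|x−xᵢ| + Σwᵢ|y−yᵢ|, so x and y are optimised independently as 1-D weighted medians.
Total weight W = 588; half = 294.
x-coordinate, sorted with cumulative weight:
  x=1 (Zone VI, w=40) cum 40
  x=2 (Zone V, w=3) cum 43
  x=9 (Zone I, w=120) cum 163
  x=9 (Zone IV, w=200) cum 363  ← median
  x=10 (Zone II, w=25) cum 388
  x=10 (Zone III, w=200) cum 588
⇒ x* = 9
y-coordinate, sorted with cumulative weight:
  y=1 (Zone I, w=120) cum 120
  y=3 (Zone II, w=25) cum 145
  y=7 (Zone VI, w=40) cum 185
  y=9 (Zone V, w=3) cum 188
  y=10 (Zone IV, w=200) cum 388  ← median
  y=12 (Zone III, w=200) cum 588
⇒ y* = 10

(9, 10)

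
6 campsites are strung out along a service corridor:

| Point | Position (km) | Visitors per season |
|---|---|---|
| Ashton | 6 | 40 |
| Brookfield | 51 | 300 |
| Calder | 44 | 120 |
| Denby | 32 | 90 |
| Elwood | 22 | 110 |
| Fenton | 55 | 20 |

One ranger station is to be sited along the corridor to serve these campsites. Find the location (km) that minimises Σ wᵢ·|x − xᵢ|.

x = 44

For a sum of weighted absolute distances on a line, the optimum is the weighted median (not the mean). Total weight W = 680; half-weight = 340.
Sort by position and accumulate weight:
  km 6 (Ashton, w=40) → cum 40
  km 22 (Elwood, w=110) → cum 150
  km 32 (Denby, w=90) → cum 240
  km 44 (Calder, w=120) → cum 360  ≥ 340 → median here
  km 51 (Brookfield, w=300) → cum 660
  km 55 (Fenton, w=20) → cum 680
Optimal location: km 44.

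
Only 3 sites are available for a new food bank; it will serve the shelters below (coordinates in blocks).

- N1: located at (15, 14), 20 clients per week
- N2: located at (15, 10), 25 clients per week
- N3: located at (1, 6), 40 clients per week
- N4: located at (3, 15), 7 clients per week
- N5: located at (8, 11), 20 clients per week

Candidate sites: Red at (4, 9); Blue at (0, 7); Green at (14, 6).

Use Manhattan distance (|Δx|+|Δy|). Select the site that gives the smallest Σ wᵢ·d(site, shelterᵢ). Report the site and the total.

Red, total 1029 blocks

Total weighted distance at each candidate:
  Red (4, 9): total = 1029
  Blue (0, 7): total = 1287
  Green (14, 6): total = 1185
Minimum is at Red with total 1029 blocks.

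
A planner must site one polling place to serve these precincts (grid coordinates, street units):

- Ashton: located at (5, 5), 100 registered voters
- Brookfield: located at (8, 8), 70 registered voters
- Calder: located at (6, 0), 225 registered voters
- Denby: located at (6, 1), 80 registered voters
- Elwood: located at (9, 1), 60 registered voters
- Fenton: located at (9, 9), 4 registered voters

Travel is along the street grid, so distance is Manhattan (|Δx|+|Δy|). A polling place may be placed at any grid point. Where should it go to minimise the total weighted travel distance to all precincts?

Manhattan distance separates: Σwᵢ(|x−xᵢ|+|y−yᵢ|) = Σwᵢ|x−xᵢ| + Σwᵢ|y−yᵢ|, so x and y are optimised independently as 1-D weighted medians.
Total weight W = 539; half = 269.5.
x-coordinate, sorted with cumulative weight:
  x=5 (Ashton, w=100) cum 100
  x=6 (Calder, w=225) cum 325  ← median
  x=6 (Denby, w=80) cum 405
  x=8 (Brookfield, w=70) cum 475
  x=9 (Elwood, w=60) cum 535
  x=9 (Fenton, w=4) cum 539
⇒ x* = 6
y-coordinate, sorted with cumulative weight:
  y=0 (Calder, w=225) cum 225
  y=1 (Denby, w=80) cum 305  ← median
  y=1 (Elwood, w=60) cum 365
  y=5 (Ashton, w=100) cum 465
  y=8 (Brookfield, w=70) cum 535
  y=9 (Fenton, w=4) cum 539
⇒ y* = 1

(6, 1)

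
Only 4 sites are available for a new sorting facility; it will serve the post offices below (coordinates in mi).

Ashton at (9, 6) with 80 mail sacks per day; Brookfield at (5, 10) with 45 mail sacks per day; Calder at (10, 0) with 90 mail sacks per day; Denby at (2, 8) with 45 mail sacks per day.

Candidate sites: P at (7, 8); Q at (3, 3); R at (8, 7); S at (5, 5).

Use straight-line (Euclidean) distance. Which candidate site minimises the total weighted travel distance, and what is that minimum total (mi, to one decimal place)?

Total weighted distance at each candidate:
  P (7, 8): total = 1347.5
  Q (3, 3): total = 1779.1
  R (8, 7): total = 1233.0
  S (5, 5): total = 1382.2
Minimum is at R with total 1233.0 mi.

R, total 1233.0 mi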